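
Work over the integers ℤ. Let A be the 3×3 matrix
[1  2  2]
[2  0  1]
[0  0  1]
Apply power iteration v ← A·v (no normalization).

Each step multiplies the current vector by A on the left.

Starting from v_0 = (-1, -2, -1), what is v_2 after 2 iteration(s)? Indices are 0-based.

v_0 = (-1, -2, -1).
v_1 = A·v_0 = (-7, -3, -1).
v_2 = A·v_1 = (-15, -15, -1).

v_2 = (-15, -15, -1)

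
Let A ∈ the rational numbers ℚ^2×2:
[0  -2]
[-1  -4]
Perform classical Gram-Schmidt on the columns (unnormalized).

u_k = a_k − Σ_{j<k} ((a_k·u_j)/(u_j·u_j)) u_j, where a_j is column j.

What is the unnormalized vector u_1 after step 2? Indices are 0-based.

u_1 = (-2, 0)

Step 1: u_0 = a_0 = (0, -1).
Step 2: u_1 = a_1 − (4)·u_0 = (-2, 0).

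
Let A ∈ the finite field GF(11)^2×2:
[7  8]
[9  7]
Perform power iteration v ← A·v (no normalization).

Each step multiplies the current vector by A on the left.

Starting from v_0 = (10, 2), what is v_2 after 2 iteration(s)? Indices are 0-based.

v_2 = (4, 6)

v_0 = (10, 2).
v_1 = A·v_0 = (9, 5).
v_2 = A·v_1 = (4, 6).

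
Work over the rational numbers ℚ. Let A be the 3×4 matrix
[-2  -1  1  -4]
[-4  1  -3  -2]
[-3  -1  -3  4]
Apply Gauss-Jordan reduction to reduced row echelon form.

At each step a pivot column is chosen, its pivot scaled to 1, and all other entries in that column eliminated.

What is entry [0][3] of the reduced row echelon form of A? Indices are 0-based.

[1] R0 /= -2  ⇒  (1, 1/2, -1/2, 2)
     R1 -= -4·R0  ⇒  (0, 3, -5, 6)
     R2 -= -3·R0  ⇒  (0, 1/2, -9/2, 10)
[2] R1 /= 3  ⇒  (0, 1, -5/3, 2)
     R0 -= 1/2·R1  ⇒  (1, 0, 1/3, 1)
     R2 -= 1/2·R1  ⇒  (0, 0, -11/3, 9)
[3] R2 /= -11/3  ⇒  (0, 0, 1, -27/11)
     R0 -= 1/3·R2  ⇒  (1, 0, 0, 20/11)
     R1 -= -5/3·R2  ⇒  (0, 1, 0, -23/11)

M[0][3] = 20/11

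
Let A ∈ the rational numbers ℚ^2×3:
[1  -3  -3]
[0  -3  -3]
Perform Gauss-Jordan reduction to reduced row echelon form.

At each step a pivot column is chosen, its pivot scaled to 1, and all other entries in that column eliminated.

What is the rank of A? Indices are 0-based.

pivot(0,0)=1: scale R0 → (1, -3, -3)
pivot(1,1)=-3: scale R1 → (0, 1, 1)
  clear (0,1): R0 −= (-3)R1 → (1, 0, 0)

rank = 2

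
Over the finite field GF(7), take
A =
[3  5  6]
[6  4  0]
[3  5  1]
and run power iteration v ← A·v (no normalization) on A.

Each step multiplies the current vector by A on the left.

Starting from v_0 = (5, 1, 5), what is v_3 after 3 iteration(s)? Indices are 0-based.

v_3 = (4, 0, 1)

v_0 = (5, 1, 5).
v_1 = A·v_0 = (1, 6, 4).
v_2 = A·v_1 = (1, 2, 2).
v_3 = A·v_2 = (4, 0, 1).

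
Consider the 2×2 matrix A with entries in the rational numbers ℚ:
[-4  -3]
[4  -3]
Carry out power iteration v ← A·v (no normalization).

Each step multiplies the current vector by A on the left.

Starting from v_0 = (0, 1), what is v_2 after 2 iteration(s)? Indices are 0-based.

v_0 = (0, 1).
v_1 = A·v_0 = (-3, -3).
v_2 = A·v_1 = (21, -3).

v_2 = (21, -3)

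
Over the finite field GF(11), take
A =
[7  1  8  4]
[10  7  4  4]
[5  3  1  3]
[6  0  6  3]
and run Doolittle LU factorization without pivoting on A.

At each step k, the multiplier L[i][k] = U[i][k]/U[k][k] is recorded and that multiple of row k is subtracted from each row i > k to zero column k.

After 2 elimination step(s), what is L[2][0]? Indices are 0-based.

k=0: U[0][0]=7
  eliminate (1,0): mult=3, new row 1: (0, 4, 2, 3); set L[1][0]=3
  eliminate (2,0): mult=7, new row 2: (0, 7, 0, 8); set L[2][0]=7
  eliminate (3,0): mult=4, new row 3: (0, 7, 7, 9); set L[3][0]=4
k=1: U[1][1]=4
  eliminate (2,1): mult=10, new row 2: (0, 0, 2, 0); set L[2][1]=10
  eliminate (3,1): mult=10, new row 3: (0, 0, 9, 1); set L[3][1]=10

L[2][0] = 7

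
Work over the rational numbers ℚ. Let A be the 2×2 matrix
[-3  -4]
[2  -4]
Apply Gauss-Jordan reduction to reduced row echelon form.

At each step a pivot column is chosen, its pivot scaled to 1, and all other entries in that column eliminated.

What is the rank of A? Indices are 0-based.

step 1: normalize row 0 (÷-3) = (1, 4/3)
  row 1: subtract 2×row0 = (0, -20/3)
step 2: normalize row 1 (÷-20/3) = (0, 1)
  row 0: subtract 4/3×row1 = (1, 0)

rank = 2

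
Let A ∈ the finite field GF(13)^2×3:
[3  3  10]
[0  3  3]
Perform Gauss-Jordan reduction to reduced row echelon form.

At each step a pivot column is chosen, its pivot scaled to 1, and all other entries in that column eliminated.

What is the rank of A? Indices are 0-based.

rank = 2

step 1: normalize row 0 (÷3) = (1, 1, 12)
step 2: normalize row 1 (÷3) = (0, 1, 1)
  row 0: subtract 1×row1 = (1, 0, 11)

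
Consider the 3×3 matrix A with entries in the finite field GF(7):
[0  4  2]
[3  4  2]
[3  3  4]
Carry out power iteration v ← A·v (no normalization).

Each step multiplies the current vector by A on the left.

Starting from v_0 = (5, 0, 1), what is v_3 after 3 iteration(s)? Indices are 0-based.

v_3 = (0, 3, 3)

v_0 = (5, 0, 1).
v_1 = A·v_0 = (2, 3, 5).
v_2 = A·v_1 = (1, 0, 0).
v_3 = A·v_2 = (0, 3, 3).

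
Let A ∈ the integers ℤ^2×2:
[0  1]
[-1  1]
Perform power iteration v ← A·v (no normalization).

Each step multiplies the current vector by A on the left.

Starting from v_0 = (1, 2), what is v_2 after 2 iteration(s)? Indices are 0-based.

v_2 = (1, -1)

v_0 = (1, 2).
v_1 = A·v_0 = (2, 1).
v_2 = A·v_1 = (1, -1).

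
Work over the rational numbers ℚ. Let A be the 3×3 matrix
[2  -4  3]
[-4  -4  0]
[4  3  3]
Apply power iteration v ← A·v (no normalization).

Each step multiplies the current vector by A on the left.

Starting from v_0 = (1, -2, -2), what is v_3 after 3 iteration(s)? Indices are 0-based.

v_3 = (76, 256, -212)

v_0 = (1, -2, -2).
v_1 = A·v_0 = (4, 4, -8).
v_2 = A·v_1 = (-32, -32, 4).
v_3 = A·v_2 = (76, 256, -212).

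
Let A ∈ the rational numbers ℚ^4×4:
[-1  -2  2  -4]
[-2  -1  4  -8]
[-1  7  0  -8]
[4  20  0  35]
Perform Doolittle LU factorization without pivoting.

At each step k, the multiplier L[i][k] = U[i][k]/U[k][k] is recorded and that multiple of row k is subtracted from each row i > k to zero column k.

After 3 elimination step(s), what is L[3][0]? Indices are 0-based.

[col 0] pivot -1
  R1 -= 2*R0 → (0, 3, 0, 0)  (L[1][0] := 2)
  R2 -= 1*R0 → (0, 9, -2, -4)  (L[2][0] := 1)
  R3 -= -4*R0 → (0, 12, 8, 19)  (L[3][0] := -4)
[col 1] pivot 3
  R2 -= 3*R1 → (0, 0, -2, -4)  (L[2][1] := 3)
  R3 -= 4*R1 → (0, 0, 8, 19)  (L[3][1] := 4)
[col 2] pivot -2
  R3 -= -4*R2 → (0, 0, 0, 3)  (L[3][2] := -4)

L[3][0] = -4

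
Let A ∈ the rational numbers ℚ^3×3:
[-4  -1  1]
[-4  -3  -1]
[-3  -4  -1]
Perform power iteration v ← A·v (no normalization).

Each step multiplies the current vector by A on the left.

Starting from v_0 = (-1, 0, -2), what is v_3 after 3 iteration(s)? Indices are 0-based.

v_3 = (32, 164, 186)

v_0 = (-1, 0, -2).
v_1 = A·v_0 = (2, 6, 5).
v_2 = A·v_1 = (-9, -31, -35).
v_3 = A·v_2 = (32, 164, 186).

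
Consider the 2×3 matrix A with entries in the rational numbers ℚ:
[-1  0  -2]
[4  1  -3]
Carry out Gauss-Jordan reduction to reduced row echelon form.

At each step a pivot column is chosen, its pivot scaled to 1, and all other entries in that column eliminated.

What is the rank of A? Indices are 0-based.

pivot(0,0)=-1: scale R0 → (1, 0, 2)
  clear (1,0): R1 −= (4)R0 → (0, 1, -11)
pivot(1,1)=1: scale R1 → (0, 1, -11)

rank = 2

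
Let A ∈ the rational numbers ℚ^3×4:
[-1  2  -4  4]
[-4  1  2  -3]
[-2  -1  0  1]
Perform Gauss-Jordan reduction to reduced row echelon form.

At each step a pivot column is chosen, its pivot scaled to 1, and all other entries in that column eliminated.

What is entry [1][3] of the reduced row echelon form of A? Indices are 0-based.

M[1][3] = -13/17

pivot(0,0)=-1: scale R0 → (1, -2, 4, -4)
  clear (1,0): R1 −= (-4)R0 → (0, -7, 18, -19)
  clear (2,0): R2 −= (-2)R0 → (0, -5, 8, -7)
pivot(1,1)=-7: scale R1 → (0, 1, -18/7, 19/7)
  clear (0,1): R0 −= (-2)R1 → (1, 0, -8/7, 10/7)
  clear (2,1): R2 −= (-5)R1 → (0, 0, -34/7, 46/7)
pivot(2,2)=-34/7: scale R2 → (0, 0, 1, -23/17)
  clear (0,2): R0 −= (-8/7)R2 → (1, 0, 0, -2/17)
  clear (1,2): R1 −= (-18/7)R2 → (0, 1, 0, -13/17)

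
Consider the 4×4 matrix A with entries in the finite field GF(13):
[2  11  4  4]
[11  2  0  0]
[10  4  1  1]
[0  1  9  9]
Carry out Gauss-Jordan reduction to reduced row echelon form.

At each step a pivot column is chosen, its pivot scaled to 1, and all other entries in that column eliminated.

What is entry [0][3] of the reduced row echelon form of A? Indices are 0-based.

[1] R0 /= 2  ⇒  (1, 12, 2, 2)
     R1 -= 11·R0  ⇒  (0, 0, 4, 4)
     R2 -= 10·R0  ⇒  (0, 1, 7, 7)
[2] R1 <-> R2
[2] R1 /= 1  ⇒  (0, 1, 7, 7)
     R0 -= 12·R1  ⇒  (1, 0, 9, 9)
     R3 -= 1·R1  ⇒  (0, 0, 2, 2)
[3] R2 /= 4  ⇒  (0, 0, 1, 1)
     R0 -= 9·R2  ⇒  (1, 0, 0, 0)
     R1 -= 7·R2  ⇒  (0, 1, 0, 0)
     R3 -= 2·R2  ⇒  (0, 0, 0, 0)
column 3 empty below row 3

M[0][3] = 0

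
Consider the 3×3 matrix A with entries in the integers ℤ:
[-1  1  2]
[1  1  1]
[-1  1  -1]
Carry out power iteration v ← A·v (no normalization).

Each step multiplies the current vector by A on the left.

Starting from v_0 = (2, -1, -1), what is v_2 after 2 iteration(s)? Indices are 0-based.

v_2 = (1, -7, 7)

v_0 = (2, -1, -1).
v_1 = A·v_0 = (-5, 0, -2).
v_2 = A·v_1 = (1, -7, 7).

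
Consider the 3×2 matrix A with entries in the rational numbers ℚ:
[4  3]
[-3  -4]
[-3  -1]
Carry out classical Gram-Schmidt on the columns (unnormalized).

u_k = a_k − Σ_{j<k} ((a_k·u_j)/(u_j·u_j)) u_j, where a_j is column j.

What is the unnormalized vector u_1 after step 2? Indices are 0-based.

u_1 = (-3/17, -55/34, 47/34)

Step 1: u_0 = a_0 = (4, -3, -3).
Step 2: u_1 = a_1 − (27/34)·u_0 = (-3/17, -55/34, 47/34).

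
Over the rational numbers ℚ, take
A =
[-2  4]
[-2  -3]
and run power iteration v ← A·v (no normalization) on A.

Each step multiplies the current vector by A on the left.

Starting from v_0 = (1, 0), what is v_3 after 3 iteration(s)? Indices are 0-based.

v_3 = (48, -22)

v_0 = (1, 0).
v_1 = A·v_0 = (-2, -2).
v_2 = A·v_1 = (-4, 10).
v_3 = A·v_2 = (48, -22).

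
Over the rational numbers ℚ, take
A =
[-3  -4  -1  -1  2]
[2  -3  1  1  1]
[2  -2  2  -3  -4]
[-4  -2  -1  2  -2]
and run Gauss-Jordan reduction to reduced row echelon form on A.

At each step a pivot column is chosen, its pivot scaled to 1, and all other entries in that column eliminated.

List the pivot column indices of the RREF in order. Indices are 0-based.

pivot columns: 0, 1, 2, 3

pivot(0,0)=-3: scale R0 → (1, 4/3, 1/3, 1/3, -2/3)
  clear (1,0): R1 −= (2)R0 → (0, -17/3, 1/3, 1/3, 7/3)
  clear (2,0): R2 −= (2)R0 → (0, -14/3, 4/3, -11/3, -8/3)
  clear (3,0): R3 −= (-4)R0 → (0, 10/3, 1/3, 10/3, -14/3)
pivot(1,1)=-17/3: scale R1 → (0, 1, -1/17, -1/17, -7/17)
  clear (0,1): R0 −= (4/3)R1 → (1, 0, 7/17, 7/17, -2/17)
  clear (2,1): R2 −= (-14/3)R1 → (0, 0, 18/17, -67/17, -78/17)
  clear (3,1): R3 −= (10/3)R1 → (0, 0, 9/17, 60/17, -56/17)
pivot(2,2)=18/17: scale R2 → (0, 0, 1, -67/18, -13/3)
  clear (0,2): R0 −= (7/17)R2 → (1, 0, 0, 35/18, 5/3)
  clear (1,2): R1 −= (-1/17)R2 → (0, 1, 0, -5/18, -2/3)
  clear (3,2): R3 −= (9/17)R2 → (0, 0, 0, 11/2, -1)
pivot(3,3)=11/2: scale R3 → (0, 0, 0, 1, -2/11)
  clear (0,3): R0 −= (35/18)R3 → (1, 0, 0, 0, 200/99)
  clear (1,3): R1 −= (-5/18)R3 → (0, 1, 0, 0, -71/99)
  clear (2,3): R2 −= (-67/18)R3 → (0, 0, 1, 0, -496/99)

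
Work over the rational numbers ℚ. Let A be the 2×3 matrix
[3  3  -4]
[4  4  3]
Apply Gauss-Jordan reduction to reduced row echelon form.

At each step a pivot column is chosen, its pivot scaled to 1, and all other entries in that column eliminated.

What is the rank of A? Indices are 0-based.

pivot(0,0)=3: scale R0 → (1, 1, -4/3)
  clear (1,0): R1 −= (4)R0 → (0, 0, 25/3)
col 1: no nonzero at/below row 1; advance.
pivot(1,2)=25/3: scale R1 → (0, 0, 1)
  clear (0,2): R0 −= (-4/3)R1 → (1, 1, 0)

rank = 2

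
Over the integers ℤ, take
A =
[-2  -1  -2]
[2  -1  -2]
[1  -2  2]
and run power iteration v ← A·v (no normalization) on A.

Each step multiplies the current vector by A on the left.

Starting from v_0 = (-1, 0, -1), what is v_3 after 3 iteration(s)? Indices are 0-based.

v_0 = (-1, 0, -1).
v_1 = A·v_0 = (4, 0, -3).
v_2 = A·v_1 = (-2, 14, -2).
v_3 = A·v_2 = (-6, -14, -34).

v_3 = (-6, -14, -34)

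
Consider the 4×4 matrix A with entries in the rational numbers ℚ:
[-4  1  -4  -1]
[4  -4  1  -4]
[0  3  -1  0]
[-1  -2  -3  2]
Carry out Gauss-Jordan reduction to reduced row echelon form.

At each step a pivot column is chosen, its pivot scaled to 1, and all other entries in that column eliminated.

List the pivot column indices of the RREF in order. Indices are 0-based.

pivot columns: 0, 1, 2, 3

[1] R0 /= -4  ⇒  (1, -1/4, 1, 1/4)
     R1 -= 4·R0  ⇒  (0, -3, -3, -5)
     R3 -= -1·R0  ⇒  (0, -9/4, -2, 9/4)
[2] R1 /= -3  ⇒  (0, 1, 1, 5/3)
     R0 -= -1/4·R1  ⇒  (1, 0, 5/4, 2/3)
     R2 -= 3·R1  ⇒  (0, 0, -4, -5)
     R3 -= -9/4·R1  ⇒  (0, 0, 1/4, 6)
[3] R2 /= -4  ⇒  (0, 0, 1, 5/4)
     R0 -= 5/4·R2  ⇒  (1, 0, 0, -43/48)
     R1 -= 1·R2  ⇒  (0, 1, 0, 5/12)
     R3 -= 1/4·R2  ⇒  (0, 0, 0, 91/16)
[4] R3 /= 91/16  ⇒  (0, 0, 0, 1)
     R0 -= -43/48·R3  ⇒  (1, 0, 0, 0)
     R1 -= 5/12·R3  ⇒  (0, 1, 0, 0)
     R2 -= 5/4·R3  ⇒  (0, 0, 1, 0)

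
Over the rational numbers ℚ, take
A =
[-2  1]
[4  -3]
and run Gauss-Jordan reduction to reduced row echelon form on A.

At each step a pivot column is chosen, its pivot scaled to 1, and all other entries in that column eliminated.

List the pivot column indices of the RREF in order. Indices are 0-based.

step 1: normalize row 0 (÷-2) = (1, -1/2)
  row 1: subtract 4×row0 = (0, -1)
step 2: normalize row 1 (÷-1) = (0, 1)
  row 0: subtract -1/2×row1 = (1, 0)

pivot columns: 0, 1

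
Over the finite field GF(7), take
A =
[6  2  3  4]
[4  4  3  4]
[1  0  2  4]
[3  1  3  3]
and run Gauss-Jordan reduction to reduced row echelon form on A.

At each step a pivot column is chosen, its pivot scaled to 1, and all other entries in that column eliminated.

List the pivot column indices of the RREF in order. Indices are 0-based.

step 1: normalize row 0 (÷6) = (1, 5, 4, 3)
  row 1: subtract 4×row0 = (0, 5, 1, 6)
  row 2: subtract 1×row0 = (0, 2, 5, 1)
  row 3: subtract 3×row0 = (0, 0, 5, 1)
step 2: normalize row 1 (÷5) = (0, 1, 3, 4)
  row 0: subtract 5×row1 = (1, 0, 3, 4)
  row 2: subtract 2×row1 = (0, 0, 6, 0)
step 3: normalize row 2 (÷6) = (0, 0, 1, 0)
  row 0: subtract 3×row2 = (1, 0, 0, 4)
  row 1: subtract 3×row2 = (0, 1, 0, 4)
  row 3: subtract 5×row2 = (0, 0, 0, 1)
step 4: normalize row 3 (÷1) = (0, 0, 0, 1)
  row 0: subtract 4×row3 = (1, 0, 0, 0)
  row 1: subtract 4×row3 = (0, 1, 0, 0)

pivot columns: 0, 1, 2, 3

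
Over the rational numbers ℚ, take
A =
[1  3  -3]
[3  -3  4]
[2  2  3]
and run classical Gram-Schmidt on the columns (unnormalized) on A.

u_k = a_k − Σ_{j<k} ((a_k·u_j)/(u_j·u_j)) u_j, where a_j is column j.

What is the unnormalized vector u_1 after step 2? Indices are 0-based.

Step 1: u_0 = a_0 = (1, 3, 2).
Step 2: u_1 = a_1 − (-1/7)·u_0 = (22/7, -18/7, 16/7).

u_1 = (22/7, -18/7, 16/7)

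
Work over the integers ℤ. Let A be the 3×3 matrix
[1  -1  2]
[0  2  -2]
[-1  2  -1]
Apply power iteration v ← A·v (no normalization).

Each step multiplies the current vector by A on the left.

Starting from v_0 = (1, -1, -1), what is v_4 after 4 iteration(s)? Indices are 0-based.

v_0 = (1, -1, -1).
v_1 = A·v_0 = (0, 0, -2).
v_2 = A·v_1 = (-4, 4, 2).
v_3 = A·v_2 = (-4, 4, 10).
v_4 = A·v_3 = (12, -12, 2).

v_4 = (12, -12, 2)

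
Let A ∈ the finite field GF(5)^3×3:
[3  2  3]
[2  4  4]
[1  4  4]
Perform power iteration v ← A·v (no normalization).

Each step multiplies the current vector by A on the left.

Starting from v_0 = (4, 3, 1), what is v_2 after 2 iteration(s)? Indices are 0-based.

v_2 = (1, 3, 2)

v_0 = (4, 3, 1).
v_1 = A·v_0 = (1, 4, 0).
v_2 = A·v_1 = (1, 3, 2).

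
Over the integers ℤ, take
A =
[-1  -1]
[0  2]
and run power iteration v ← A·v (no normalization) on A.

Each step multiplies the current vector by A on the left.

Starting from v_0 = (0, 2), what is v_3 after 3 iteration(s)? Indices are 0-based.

v_3 = (-6, 16)

v_0 = (0, 2).
v_1 = A·v_0 = (-2, 4).
v_2 = A·v_1 = (-2, 8).
v_3 = A·v_2 = (-6, 16).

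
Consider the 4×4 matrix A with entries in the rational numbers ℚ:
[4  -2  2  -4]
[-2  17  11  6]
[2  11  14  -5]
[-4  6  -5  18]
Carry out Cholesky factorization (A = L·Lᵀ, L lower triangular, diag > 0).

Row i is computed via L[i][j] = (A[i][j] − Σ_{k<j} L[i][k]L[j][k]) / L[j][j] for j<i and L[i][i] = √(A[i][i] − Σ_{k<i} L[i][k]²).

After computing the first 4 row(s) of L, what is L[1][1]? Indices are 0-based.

L[1][1] = 4

Step 1: L[0][0] = √(4) = 2.
  L[1][0] = (-2) / L[0][0] = -1.
Step 2: L[1][1] = √(16) = 4.
  L[2][0] = (2) / L[0][0] = 1.
  L[2][1] = (12) / L[1][1] = 3.
Step 3: L[2][2] = √(4) = 2.
  L[3][0] = (-4) / L[0][0] = -2.
  L[3][1] = (4) / L[1][1] = 1.
  L[3][2] = (-6) / L[2][2] = -3.
Step 4: L[3][3] = √(4) = 2.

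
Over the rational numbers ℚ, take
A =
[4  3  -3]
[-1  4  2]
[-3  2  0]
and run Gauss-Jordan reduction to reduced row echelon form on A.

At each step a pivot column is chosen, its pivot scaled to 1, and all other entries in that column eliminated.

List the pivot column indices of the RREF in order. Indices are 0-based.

pivot(0,0)=4: scale R0 → (1, 3/4, -3/4)
  clear (1,0): R1 −= (-1)R0 → (0, 19/4, 5/4)
  clear (2,0): R2 −= (-3)R0 → (0, 17/4, -9/4)
pivot(1,1)=19/4: scale R1 → (0, 1, 5/19)
  clear (0,1): R0 −= (3/4)R1 → (1, 0, -18/19)
  clear (2,1): R2 −= (17/4)R1 → (0, 0, -64/19)
pivot(2,2)=-64/19: scale R2 → (0, 0, 1)
  clear (0,2): R0 −= (-18/19)R2 → (1, 0, 0)
  clear (1,2): R1 −= (5/19)R2 → (0, 1, 0)

pivot columns: 0, 1, 2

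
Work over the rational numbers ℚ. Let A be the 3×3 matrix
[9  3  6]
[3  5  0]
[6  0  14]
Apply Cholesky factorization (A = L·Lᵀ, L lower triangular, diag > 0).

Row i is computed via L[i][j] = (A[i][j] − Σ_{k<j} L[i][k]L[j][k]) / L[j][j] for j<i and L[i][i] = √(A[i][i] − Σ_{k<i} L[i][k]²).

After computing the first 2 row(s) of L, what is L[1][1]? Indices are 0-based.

Step 1: L[0][0] = √(9) = 3.
  L[1][0] = (3) / L[0][0] = 1.
Step 2: L[1][1] = √(4) = 2.

L[1][1] = 2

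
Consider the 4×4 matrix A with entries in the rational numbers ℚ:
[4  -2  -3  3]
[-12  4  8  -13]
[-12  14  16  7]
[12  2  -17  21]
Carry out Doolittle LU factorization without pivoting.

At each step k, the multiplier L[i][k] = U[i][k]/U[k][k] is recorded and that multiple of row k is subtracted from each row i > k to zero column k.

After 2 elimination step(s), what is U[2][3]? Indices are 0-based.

[col 0] pivot 4
  R1 -= -3*R0 → (0, -2, -1, -4)  (L[1][0] := -3)
  R2 -= -3*R0 → (0, 8, 7, 16)  (L[2][0] := -3)
  R3 -= 3*R0 → (0, 8, -8, 12)  (L[3][0] := 3)
[col 1] pivot -2
  R2 -= -4*R1 → (0, 0, 3, 0)  (L[2][1] := -4)
  R3 -= -4*R1 → (0, 0, -12, -4)  (L[3][1] := -4)

U[2][3] = 0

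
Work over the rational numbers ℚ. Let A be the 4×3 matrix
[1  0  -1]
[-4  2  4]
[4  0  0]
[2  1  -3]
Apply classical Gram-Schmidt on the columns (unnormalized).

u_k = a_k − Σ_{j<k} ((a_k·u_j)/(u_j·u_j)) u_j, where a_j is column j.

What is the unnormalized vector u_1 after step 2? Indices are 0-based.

Step 1: u_0 = a_0 = (1, -4, 4, 2).
Step 2: u_1 = a_1 − (-6/37)·u_0 = (6/37, 50/37, 24/37, 49/37).

u_1 = (6/37, 50/37, 24/37, 49/37)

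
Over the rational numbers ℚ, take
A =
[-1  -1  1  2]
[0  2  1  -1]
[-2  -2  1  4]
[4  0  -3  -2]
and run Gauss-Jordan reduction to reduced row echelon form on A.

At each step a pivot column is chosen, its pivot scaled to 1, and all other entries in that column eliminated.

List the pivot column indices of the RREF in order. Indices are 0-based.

pivot(0,0)=-1: scale R0 → (1, 1, -1, -2)
  clear (2,0): R2 −= (-2)R0 → (0, 0, -1, 0)
  clear (3,0): R3 −= (4)R0 → (0, -4, 1, 6)
pivot(1,1)=2: scale R1 → (0, 1, 1/2, -1/2)
  clear (0,1): R0 −= (1)R1 → (1, 0, -3/2, -3/2)
  clear (3,1): R3 −= (-4)R1 → (0, 0, 3, 4)
pivot(2,2)=-1: scale R2 → (0, 0, 1, 0)
  clear (0,2): R0 −= (-3/2)R2 → (1, 0, 0, -3/2)
  clear (1,2): R1 −= (1/2)R2 → (0, 1, 0, -1/2)
  clear (3,2): R3 −= (3)R2 → (0, 0, 0, 4)
pivot(3,3)=4: scale R3 → (0, 0, 0, 1)
  clear (0,3): R0 −= (-3/2)R3 → (1, 0, 0, 0)
  clear (1,3): R1 −= (-1/2)R3 → (0, 1, 0, 0)

pivot columns: 0, 1, 2, 3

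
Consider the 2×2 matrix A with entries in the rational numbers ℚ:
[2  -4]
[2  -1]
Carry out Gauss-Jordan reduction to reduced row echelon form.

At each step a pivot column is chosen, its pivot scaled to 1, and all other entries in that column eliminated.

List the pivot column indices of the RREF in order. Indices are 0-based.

[1] R0 /= 2  ⇒  (1, -2)
     R1 -= 2·R0  ⇒  (0, 3)
[2] R1 /= 3  ⇒  (0, 1)
     R0 -= -2·R1  ⇒  (1, 0)

pivot columns: 0, 1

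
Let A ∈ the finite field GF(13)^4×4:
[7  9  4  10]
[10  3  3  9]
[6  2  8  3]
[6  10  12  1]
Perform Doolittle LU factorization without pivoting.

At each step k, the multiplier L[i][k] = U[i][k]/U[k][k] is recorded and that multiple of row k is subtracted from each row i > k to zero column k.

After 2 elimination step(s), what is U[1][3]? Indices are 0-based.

[col 0] pivot 7
  R1 -= 7*R0 → (0, 5, 1, 4)  (L[1][0] := 7)
  R2 -= 12*R0 → (0, 11, 12, 0)  (L[2][0] := 12)
  R3 -= 12*R0 → (0, 6, 3, 11)  (L[3][0] := 12)
[col 1] pivot 5
  R2 -= 10*R1 → (0, 0, 2, 12)  (L[2][1] := 10)
  R3 -= 9*R1 → (0, 0, 7, 1)  (L[3][1] := 9)

U[1][3] = 4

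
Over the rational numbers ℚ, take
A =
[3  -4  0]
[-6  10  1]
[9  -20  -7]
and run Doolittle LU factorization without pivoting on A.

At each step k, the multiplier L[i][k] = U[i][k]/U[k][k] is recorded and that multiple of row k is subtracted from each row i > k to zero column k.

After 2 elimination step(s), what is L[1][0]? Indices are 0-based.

L[1][0] = -2

Step 1: pivot at (0,0) is 3.
  row1 ← row1 − (-2)·row0  ⇒  L[1][0]=-2, U row1=(0, 2, 1)
  row2 ← row2 − (3)·row0  ⇒  L[2][0]=3, U row2=(0, -8, -7)
Step 2: pivot at (1,1) is 2.
  row2 ← row2 − (-4)·row1  ⇒  L[2][1]=-4, U row2=(0, 0, -3)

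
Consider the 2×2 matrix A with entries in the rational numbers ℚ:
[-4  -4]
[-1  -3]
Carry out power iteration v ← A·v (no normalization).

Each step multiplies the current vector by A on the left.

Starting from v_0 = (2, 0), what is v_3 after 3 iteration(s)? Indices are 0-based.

v_3 = (-216, -82)

v_0 = (2, 0).
v_1 = A·v_0 = (-8, -2).
v_2 = A·v_1 = (40, 14).
v_3 = A·v_2 = (-216, -82).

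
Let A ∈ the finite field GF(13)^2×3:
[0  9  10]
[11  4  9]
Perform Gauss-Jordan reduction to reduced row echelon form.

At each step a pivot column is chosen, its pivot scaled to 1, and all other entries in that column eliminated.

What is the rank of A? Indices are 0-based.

[1] R0 <-> R1
[1] R0 /= 11  ⇒  (1, 11, 2)
[2] R1 /= 9  ⇒  (0, 1, 4)
     R0 -= 11·R1  ⇒  (1, 0, 10)

rank = 2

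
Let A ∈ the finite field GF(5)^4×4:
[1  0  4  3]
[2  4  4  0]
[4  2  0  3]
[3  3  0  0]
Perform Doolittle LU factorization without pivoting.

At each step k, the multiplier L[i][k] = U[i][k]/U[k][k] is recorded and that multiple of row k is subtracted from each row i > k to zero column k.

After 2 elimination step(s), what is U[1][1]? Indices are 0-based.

[col 0] pivot 1
  R1 -= 2*R0 → (0, 4, 1, 4)  (L[1][0] := 2)
  R2 -= 4*R0 → (0, 2, 4, 1)  (L[2][0] := 4)
  R3 -= 3*R0 → (0, 3, 3, 1)  (L[3][0] := 3)
[col 1] pivot 4
  R2 -= 3*R1 → (0, 0, 1, 4)  (L[2][1] := 3)
  R3 -= 2*R1 → (0, 0, 1, 3)  (L[3][1] := 2)

U[1][1] = 4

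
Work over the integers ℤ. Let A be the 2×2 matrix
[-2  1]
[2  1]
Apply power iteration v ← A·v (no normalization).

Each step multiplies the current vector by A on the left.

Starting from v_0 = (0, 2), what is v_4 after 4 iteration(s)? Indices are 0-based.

v_4 = (-18, 22)

v_0 = (0, 2).
v_1 = A·v_0 = (2, 2).
v_2 = A·v_1 = (-2, 6).
v_3 = A·v_2 = (10, 2).
v_4 = A·v_3 = (-18, 22).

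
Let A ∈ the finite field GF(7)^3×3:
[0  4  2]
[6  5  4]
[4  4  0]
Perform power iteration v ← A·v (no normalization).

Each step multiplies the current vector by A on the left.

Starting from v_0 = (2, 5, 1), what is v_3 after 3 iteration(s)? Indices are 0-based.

v_3 = (4, 2, 2)

v_0 = (2, 5, 1).
v_1 = A·v_0 = (1, 6, 0).
v_2 = A·v_1 = (3, 1, 0).
v_3 = A·v_2 = (4, 2, 2).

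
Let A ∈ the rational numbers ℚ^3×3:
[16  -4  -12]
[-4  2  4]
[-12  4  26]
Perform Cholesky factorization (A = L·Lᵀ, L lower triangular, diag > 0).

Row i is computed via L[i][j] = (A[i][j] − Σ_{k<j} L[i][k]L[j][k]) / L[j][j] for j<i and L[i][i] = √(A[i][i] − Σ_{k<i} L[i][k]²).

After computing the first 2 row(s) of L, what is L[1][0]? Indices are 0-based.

Step 1: L[0][0] = √(16) = 4.
  L[1][0] = (-4) / L[0][0] = -1.
Step 2: L[1][1] = √(1) = 1.

L[1][0] = -1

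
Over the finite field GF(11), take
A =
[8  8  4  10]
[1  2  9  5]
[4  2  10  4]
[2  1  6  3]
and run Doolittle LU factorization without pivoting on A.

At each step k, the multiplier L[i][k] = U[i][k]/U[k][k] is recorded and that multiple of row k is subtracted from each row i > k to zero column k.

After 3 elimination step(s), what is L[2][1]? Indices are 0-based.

L[2][1] = 9

[col 0] pivot 8
  R1 -= 7*R0 → (0, 1, 3, 1)  (L[1][0] := 7)
  R2 -= 6*R0 → (0, 9, 8, 10)  (L[2][0] := 6)
  R3 -= 3*R0 → (0, 10, 5, 6)  (L[3][0] := 3)
[col 1] pivot 1
  R2 -= 9*R1 → (0, 0, 3, 1)  (L[2][1] := 9)
  R3 -= 10*R1 → (0, 0, 8, 7)  (L[3][1] := 10)
[col 2] pivot 3
  R3 -= 10*R2 → (0, 0, 0, 8)  (L[3][2] := 10)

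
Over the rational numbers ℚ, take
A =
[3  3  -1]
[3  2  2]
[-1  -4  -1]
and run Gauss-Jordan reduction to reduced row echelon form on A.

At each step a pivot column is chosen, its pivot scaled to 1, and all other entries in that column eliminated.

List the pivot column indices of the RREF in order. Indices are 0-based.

pivot columns: 0, 1, 2

[1] R0 /= 3  ⇒  (1, 1, -1/3)
     R1 -= 3·R0  ⇒  (0, -1, 3)
     R2 -= -1·R0  ⇒  (0, -3, -4/3)
[2] R1 /= -1  ⇒  (0, 1, -3)
     R0 -= 1·R1  ⇒  (1, 0, 8/3)
     R2 -= -3·R1  ⇒  (0, 0, -31/3)
[3] R2 /= -31/3  ⇒  (0, 0, 1)
     R0 -= 8/3·R2  ⇒  (1, 0, 0)
     R1 -= -3·R2  ⇒  (0, 1, 0)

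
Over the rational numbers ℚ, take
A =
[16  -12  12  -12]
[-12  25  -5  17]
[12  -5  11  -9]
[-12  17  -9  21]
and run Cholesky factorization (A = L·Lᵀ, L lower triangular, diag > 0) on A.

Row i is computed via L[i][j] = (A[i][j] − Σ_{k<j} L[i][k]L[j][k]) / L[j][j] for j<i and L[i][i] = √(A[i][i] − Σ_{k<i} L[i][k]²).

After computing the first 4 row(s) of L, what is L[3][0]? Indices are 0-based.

L[3][0] = -3

Step 1: L[0][0] = √(16) = 4.
  L[1][0] = (-12) / L[0][0] = -3.
Step 2: L[1][1] = √(16) = 4.
  L[2][0] = (12) / L[0][0] = 3.
  L[2][1] = (4) / L[1][1] = 1.
Step 3: L[2][2] = √(1) = 1.
  L[3][0] = (-12) / L[0][0] = -3.
  L[3][1] = (8) / L[1][1] = 2.
  L[3][2] = (-2) / L[2][2] = -2.
Step 4: L[3][3] = √(4) = 2.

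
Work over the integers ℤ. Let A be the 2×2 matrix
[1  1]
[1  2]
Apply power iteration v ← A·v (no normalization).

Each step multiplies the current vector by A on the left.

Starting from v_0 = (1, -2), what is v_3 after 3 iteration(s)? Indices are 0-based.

v_0 = (1, -2).
v_1 = A·v_0 = (-1, -3).
v_2 = A·v_1 = (-4, -7).
v_3 = A·v_2 = (-11, -18).

v_3 = (-11, -18)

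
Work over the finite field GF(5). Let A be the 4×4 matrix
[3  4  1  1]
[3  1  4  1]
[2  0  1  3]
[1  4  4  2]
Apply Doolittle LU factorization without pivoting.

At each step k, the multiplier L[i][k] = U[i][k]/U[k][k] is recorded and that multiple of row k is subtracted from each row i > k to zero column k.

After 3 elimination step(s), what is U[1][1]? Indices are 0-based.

Step 1: pivot at (0,0) is 3.
  row1 ← row1 − (1)·row0  ⇒  L[1][0]=1, U row1=(0, 2, 3, 0)
  row2 ← row2 − (4)·row0  ⇒  L[2][0]=4, U row2=(0, 4, 2, 4)
  row3 ← row3 − (2)·row0  ⇒  L[3][0]=2, U row3=(0, 1, 2, 0)
Step 2: pivot at (1,1) is 2.
  row2 ← row2 − (2)·row1  ⇒  L[2][1]=2, U row2=(0, 0, 1, 4)
  row3 ← row3 − (3)·row1  ⇒  L[3][1]=3, U row3=(0, 0, 3, 0)
Step 3: pivot at (2,2) is 1.
  row3 ← row3 − (3)·row2  ⇒  L[3][2]=3, U row3=(0, 0, 0, 3)

U[1][1] = 2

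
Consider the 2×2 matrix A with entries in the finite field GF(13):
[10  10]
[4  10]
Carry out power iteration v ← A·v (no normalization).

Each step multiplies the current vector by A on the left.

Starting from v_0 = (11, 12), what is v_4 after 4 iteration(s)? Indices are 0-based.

v_4 = (5, 5)

v_0 = (11, 12).
v_1 = A·v_0 = (9, 8).
v_2 = A·v_1 = (1, 12).
v_3 = A·v_2 = (0, 7).
v_4 = A·v_3 = (5, 5).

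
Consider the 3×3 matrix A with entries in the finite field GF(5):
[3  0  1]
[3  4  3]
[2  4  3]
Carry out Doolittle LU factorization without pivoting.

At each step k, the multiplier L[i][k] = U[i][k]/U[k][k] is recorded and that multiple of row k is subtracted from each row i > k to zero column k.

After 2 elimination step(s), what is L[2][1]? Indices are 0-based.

k=0: U[0][0]=3
  eliminate (1,0): mult=1, new row 1: (0, 4, 2); set L[1][0]=1
  eliminate (2,0): mult=4, new row 2: (0, 4, 4); set L[2][0]=4
k=1: U[1][1]=4
  eliminate (2,1): mult=1, new row 2: (0, 0, 2); set L[2][1]=1

L[2][1] = 1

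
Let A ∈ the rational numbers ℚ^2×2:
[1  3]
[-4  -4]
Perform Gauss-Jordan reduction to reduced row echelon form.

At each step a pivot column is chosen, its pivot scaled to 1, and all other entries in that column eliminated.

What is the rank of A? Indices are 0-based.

pivot(0,0)=1: scale R0 → (1, 3)
  clear (1,0): R1 −= (-4)R0 → (0, 8)
pivot(1,1)=8: scale R1 → (0, 1)
  clear (0,1): R0 −= (3)R1 → (1, 0)

rank = 2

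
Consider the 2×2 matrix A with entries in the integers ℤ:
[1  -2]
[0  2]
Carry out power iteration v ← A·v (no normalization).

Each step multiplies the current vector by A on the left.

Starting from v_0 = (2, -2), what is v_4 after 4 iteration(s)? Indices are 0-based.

v_0 = (2, -2).
v_1 = A·v_0 = (6, -4).
v_2 = A·v_1 = (14, -8).
v_3 = A·v_2 = (30, -16).
v_4 = A·v_3 = (62, -32).

v_4 = (62, -32)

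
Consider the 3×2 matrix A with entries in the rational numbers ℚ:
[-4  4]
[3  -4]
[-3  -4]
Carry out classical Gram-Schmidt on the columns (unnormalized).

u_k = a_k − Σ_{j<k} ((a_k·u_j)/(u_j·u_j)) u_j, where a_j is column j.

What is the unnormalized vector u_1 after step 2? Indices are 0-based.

u_1 = (36/17, -44/17, -92/17)

Step 1: u_0 = a_0 = (-4, 3, -3).
Step 2: u_1 = a_1 − (-8/17)·u_0 = (36/17, -44/17, -92/17).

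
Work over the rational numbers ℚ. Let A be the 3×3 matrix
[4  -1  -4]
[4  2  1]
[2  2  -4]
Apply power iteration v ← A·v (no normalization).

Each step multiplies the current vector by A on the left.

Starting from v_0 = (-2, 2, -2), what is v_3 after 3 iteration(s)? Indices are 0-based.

v_0 = (-2, 2, -2).
v_1 = A·v_0 = (-2, -6, 8).
v_2 = A·v_1 = (-34, -12, -48).
v_3 = A·v_2 = (68, -208, 100).

v_3 = (68, -208, 100)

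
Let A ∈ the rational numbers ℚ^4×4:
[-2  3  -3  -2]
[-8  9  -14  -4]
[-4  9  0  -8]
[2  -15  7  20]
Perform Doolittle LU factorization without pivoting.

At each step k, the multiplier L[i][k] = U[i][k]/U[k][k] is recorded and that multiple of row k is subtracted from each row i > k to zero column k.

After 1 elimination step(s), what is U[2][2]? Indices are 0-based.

[col 0] pivot -2
  R1 -= 4*R0 → (0, -3, -2, 4)  (L[1][0] := 4)
  R2 -= 2*R0 → (0, 3, 6, -4)  (L[2][0] := 2)
  R3 -= -1*R0 → (0, -12, 4, 18)  (L[3][0] := -1)

U[2][2] = 6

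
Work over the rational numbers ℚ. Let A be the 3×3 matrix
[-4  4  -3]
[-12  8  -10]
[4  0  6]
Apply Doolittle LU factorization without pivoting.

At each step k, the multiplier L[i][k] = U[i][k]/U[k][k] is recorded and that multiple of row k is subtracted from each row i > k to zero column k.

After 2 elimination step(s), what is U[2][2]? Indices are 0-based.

U[2][2] = 2

k=0: U[0][0]=-4
  eliminate (1,0): mult=3, new row 1: (0, -4, -1); set L[1][0]=3
  eliminate (2,0): mult=-1, new row 2: (0, 4, 3); set L[2][0]=-1
k=1: U[1][1]=-4
  eliminate (2,1): mult=-1, new row 2: (0, 0, 2); set L[2][1]=-1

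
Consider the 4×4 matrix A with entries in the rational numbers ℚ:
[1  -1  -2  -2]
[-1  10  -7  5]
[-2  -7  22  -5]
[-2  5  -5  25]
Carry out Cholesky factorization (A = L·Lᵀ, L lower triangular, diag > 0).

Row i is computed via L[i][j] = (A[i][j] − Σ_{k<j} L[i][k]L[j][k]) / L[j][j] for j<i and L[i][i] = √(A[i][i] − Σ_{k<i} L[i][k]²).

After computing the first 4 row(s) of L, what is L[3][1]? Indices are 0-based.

L[3][1] = 1

Step 1: L[0][0] = √(1) = 1.
  L[1][0] = (-1) / L[0][0] = -1.
Step 2: L[1][1] = √(9) = 3.
  L[2][0] = (-2) / L[0][0] = -2.
  L[2][1] = (-9) / L[1][1] = -3.
Step 3: L[2][2] = √(9) = 3.
  L[3][0] = (-2) / L[0][0] = -2.
  L[3][1] = (3) / L[1][1] = 1.
  L[3][2] = (-6) / L[2][2] = -2.
Step 4: L[3][3] = √(16) = 4.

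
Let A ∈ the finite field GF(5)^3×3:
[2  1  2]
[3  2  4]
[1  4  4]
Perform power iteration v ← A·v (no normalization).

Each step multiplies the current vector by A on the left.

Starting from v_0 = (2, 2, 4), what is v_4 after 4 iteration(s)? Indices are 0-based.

v_4 = (2, 0, 1)

v_0 = (2, 2, 4).
v_1 = A·v_0 = (4, 1, 1).
v_2 = A·v_1 = (1, 3, 2).
v_3 = A·v_2 = (4, 2, 1).
v_4 = A·v_3 = (2, 0, 1).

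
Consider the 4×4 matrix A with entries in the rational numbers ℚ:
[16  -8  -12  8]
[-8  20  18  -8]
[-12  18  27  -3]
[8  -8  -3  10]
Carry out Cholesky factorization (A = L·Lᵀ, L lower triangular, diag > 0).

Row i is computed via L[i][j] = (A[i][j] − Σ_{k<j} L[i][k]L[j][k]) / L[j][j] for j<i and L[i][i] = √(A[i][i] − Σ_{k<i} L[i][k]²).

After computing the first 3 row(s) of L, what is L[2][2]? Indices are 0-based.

Step 1: L[0][0] = √(16) = 4.
  L[1][0] = (-8) / L[0][0] = -2.
Step 2: L[1][1] = √(16) = 4.
  L[2][0] = (-12) / L[0][0] = -3.
  L[2][1] = (12) / L[1][1] = 3.
Step 3: L[2][2] = √(9) = 3.

L[2][2] = 3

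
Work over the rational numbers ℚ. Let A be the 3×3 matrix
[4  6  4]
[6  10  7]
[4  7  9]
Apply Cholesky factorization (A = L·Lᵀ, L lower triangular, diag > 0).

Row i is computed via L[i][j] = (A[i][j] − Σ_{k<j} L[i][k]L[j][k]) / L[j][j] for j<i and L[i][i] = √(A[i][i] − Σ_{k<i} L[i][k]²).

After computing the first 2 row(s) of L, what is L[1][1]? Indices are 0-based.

Step 1: L[0][0] = √(4) = 2.
  L[1][0] = (6) / L[0][0] = 3.
Step 2: L[1][1] = √(1) = 1.

L[1][1] = 1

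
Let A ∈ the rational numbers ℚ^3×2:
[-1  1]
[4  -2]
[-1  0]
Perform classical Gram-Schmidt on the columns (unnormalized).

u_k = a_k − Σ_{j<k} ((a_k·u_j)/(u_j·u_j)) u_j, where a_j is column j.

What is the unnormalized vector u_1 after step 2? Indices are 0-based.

Step 1: u_0 = a_0 = (-1, 4, -1).
Step 2: u_1 = a_1 − (-1/2)·u_0 = (1/2, 0, -1/2).

u_1 = (1/2, 0, -1/2)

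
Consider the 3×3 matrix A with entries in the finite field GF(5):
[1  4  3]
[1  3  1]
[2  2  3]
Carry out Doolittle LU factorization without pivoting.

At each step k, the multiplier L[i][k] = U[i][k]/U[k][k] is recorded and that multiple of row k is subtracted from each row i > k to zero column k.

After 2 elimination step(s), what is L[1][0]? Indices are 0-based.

L[1][0] = 1

k=0: U[0][0]=1
  eliminate (1,0): mult=1, new row 1: (0, 4, 3); set L[1][0]=1
  eliminate (2,0): mult=2, new row 2: (0, 4, 2); set L[2][0]=2
k=1: U[1][1]=4
  eliminate (2,1): mult=1, new row 2: (0, 0, 4); set L[2][1]=1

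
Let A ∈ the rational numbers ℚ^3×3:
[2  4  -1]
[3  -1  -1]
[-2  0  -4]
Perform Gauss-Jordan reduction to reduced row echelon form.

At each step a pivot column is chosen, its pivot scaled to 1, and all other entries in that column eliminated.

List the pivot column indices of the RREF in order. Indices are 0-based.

[1] R0 /= 2  ⇒  (1, 2, -1/2)
     R1 -= 3·R0  ⇒  (0, -7, 1/2)
     R2 -= -2·R0  ⇒  (0, 4, -5)
[2] R1 /= -7  ⇒  (0, 1, -1/14)
     R0 -= 2·R1  ⇒  (1, 0, -5/14)
     R2 -= 4·R1  ⇒  (0, 0, -33/7)
[3] R2 /= -33/7  ⇒  (0, 0, 1)
     R0 -= -5/14·R2  ⇒  (1, 0, 0)
     R1 -= -1/14·R2  ⇒  (0, 1, 0)

pivot columns: 0, 1, 2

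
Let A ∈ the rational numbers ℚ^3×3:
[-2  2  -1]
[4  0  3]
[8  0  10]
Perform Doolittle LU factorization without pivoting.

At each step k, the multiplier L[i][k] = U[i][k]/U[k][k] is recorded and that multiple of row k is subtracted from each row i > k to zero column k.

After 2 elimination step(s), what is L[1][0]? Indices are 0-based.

k=0: U[0][0]=-2
  eliminate (1,0): mult=-2, new row 1: (0, 4, 1); set L[1][0]=-2
  eliminate (2,0): mult=-4, new row 2: (0, 8, 6); set L[2][0]=-4
k=1: U[1][1]=4
  eliminate (2,1): mult=2, new row 2: (0, 0, 4); set L[2][1]=2

L[1][0] = -2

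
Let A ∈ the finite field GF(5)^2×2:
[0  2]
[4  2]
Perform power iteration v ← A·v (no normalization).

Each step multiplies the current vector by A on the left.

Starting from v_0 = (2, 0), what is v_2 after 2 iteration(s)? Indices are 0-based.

v_2 = (1, 1)

v_0 = (2, 0).
v_1 = A·v_0 = (0, 3).
v_2 = A·v_1 = (1, 1).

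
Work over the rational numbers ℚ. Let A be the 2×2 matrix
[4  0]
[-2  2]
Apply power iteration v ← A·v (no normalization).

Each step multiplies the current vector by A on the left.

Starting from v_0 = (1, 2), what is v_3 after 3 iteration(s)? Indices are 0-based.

v_3 = (64, -40)

v_0 = (1, 2).
v_1 = A·v_0 = (4, 2).
v_2 = A·v_1 = (16, -4).
v_3 = A·v_2 = (64, -40).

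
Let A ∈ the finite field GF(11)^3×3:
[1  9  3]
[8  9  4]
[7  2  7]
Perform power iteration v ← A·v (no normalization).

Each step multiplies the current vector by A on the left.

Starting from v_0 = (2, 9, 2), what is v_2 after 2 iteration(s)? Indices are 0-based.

v_2 = (6, 4, 0)

v_0 = (2, 9, 2).
v_1 = A·v_0 = (1, 6, 2).
v_2 = A·v_1 = (6, 4, 0).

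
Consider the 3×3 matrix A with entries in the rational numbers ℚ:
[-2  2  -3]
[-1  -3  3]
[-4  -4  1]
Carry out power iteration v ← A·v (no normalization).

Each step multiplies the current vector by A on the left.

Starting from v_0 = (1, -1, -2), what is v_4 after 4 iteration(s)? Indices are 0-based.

v_0 = (1, -1, -2).
v_1 = A·v_0 = (2, -4, -2).
v_2 = A·v_1 = (-6, 4, 6).
v_3 = A·v_2 = (2, 12, 14).
v_4 = A·v_3 = (-22, 4, -42).

v_4 = (-22, 4, -42)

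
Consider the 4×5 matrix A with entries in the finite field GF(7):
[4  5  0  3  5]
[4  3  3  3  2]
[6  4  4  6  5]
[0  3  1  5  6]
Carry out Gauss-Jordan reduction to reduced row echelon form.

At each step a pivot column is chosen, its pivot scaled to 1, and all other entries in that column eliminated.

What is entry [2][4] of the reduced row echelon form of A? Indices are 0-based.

M[2][4] = 5

[1] R0 /= 4  ⇒  (1, 3, 0, 6, 3)
     R1 -= 4·R0  ⇒  (0, 5, 3, 0, 4)
     R2 -= 6·R0  ⇒  (0, 0, 4, 5, 1)
[2] R1 /= 5  ⇒  (0, 1, 2, 0, 5)
     R0 -= 3·R1  ⇒  (1, 0, 1, 6, 2)
     R3 -= 3·R1  ⇒  (0, 0, 2, 5, 5)
[3] R2 /= 4  ⇒  (0, 0, 1, 3, 2)
     R0 -= 1·R2  ⇒  (1, 0, 0, 3, 0)
     R1 -= 2·R2  ⇒  (0, 1, 0, 1, 1)
     R3 -= 2·R2  ⇒  (0, 0, 0, 6, 1)
[4] R3 /= 6  ⇒  (0, 0, 0, 1, 6)
     R0 -= 3·R3  ⇒  (1, 0, 0, 0, 3)
     R1 -= 1·R3  ⇒  (0, 1, 0, 0, 2)
     R2 -= 3·R3  ⇒  (0, 0, 1, 0, 5)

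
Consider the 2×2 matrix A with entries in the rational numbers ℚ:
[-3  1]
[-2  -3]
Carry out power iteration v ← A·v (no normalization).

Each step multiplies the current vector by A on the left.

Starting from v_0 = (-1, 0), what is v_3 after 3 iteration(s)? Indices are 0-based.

v_3 = (9, 50)

v_0 = (-1, 0).
v_1 = A·v_0 = (3, 2).
v_2 = A·v_1 = (-7, -12).
v_3 = A·v_2 = (9, 50).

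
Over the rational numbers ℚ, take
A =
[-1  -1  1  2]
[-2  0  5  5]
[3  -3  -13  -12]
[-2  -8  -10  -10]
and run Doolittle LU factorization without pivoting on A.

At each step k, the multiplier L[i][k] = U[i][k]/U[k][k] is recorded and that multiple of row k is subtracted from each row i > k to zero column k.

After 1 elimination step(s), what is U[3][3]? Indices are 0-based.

Step 1: pivot at (0,0) is -1.
  row1 ← row1 − (2)·row0  ⇒  L[1][0]=2, U row1=(0, 2, 3, 1)
  row2 ← row2 − (-3)·row0  ⇒  L[2][0]=-3, U row2=(0, -6, -10, -6)
  row3 ← row3 − (2)·row0  ⇒  L[3][0]=2, U row3=(0, -6, -12, -14)

U[3][3] = -14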